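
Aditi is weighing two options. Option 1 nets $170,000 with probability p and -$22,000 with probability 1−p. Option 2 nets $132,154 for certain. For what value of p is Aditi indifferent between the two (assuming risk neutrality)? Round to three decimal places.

p·170000 + (1−p)·(-22000) = 132154
192000p − 22000 = 132154
p = (132154 + 22000) / 192000

p = 0.803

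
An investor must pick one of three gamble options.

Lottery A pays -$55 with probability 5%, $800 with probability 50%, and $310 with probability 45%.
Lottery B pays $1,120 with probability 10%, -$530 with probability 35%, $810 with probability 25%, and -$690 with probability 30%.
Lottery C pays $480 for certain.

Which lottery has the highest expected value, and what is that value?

Lottery A = 0.05 × (-55) + 0.5 × 800 + 0.45 × 310 = -2.75 + 400 + 139.5 = 536.75
Lottery B = 0.1 × 1120 + 0.35 × (-530) + 0.25 × 810 + 0.3 × (-690) = 112 − 185.5 + 202.5 − 207 = -78
Lottery C: 480 (certain)

Lottery A ($536.75)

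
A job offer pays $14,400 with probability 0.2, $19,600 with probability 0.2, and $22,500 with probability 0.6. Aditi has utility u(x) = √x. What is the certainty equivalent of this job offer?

$20,164

E[u] = 0.2·√14400 + 0.2·√19600 + 0.6·√22500 = 0.2·120 + 0.2·140 + 0.6·150 = 142
CE = (142)² = 20164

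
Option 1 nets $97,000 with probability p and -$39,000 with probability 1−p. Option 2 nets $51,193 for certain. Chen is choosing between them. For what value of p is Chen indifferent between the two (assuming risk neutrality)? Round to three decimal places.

p = 0.663

p·97000 + (1−p)·(-39000) = 51193
136000p − 39000 = 51193
p = (51193 + 39000) / 136000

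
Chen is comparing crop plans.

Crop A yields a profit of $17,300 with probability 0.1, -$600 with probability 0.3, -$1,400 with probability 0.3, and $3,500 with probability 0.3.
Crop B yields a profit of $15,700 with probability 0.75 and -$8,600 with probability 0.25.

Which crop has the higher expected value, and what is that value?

Crop B ($9,625)

Crop A = 0.1 × 17300 + 0.3 × (-600) + 0.3 × (-1400) + 0.3 × 3500 = 1730 − 180 − 420 + 1050 = 2180
Crop B = 0.75 × 15700 + 0.25 × (-8600) = 11775 − 2150 = 9625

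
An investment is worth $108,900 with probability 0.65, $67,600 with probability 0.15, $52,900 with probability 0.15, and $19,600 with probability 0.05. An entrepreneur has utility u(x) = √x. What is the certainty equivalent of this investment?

$87,025

E[u] = 0.65·√108900 + 0.15·√67600 + 0.15·√52900 + 0.05·√19600 = 0.65·330 + 0.15·260 + 0.15·230 + 0.05·140 = 295
CE = (295)² = 87025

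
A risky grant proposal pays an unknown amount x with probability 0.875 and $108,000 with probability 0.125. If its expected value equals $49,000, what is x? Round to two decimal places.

x = $40,571.43

0.875·x + 0.125·108000 = 49000
0.875·x = 49000 − 13500 = 35500
x = 35500 / 0.875 = 40571.4286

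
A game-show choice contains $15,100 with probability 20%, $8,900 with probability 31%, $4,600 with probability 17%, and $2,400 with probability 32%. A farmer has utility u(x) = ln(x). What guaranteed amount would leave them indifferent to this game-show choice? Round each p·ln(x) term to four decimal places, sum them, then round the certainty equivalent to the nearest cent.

E[u] = 0.2·ln(15100) + 0.31·ln(8900) + 0.17·ln(4600) + 0.32·ln(2400) = 1.9245 + 2.8191 + 1.4337 + 2.4906 = 8.6679
CE = e^8.6679 ≈ 5813.28

$5,813.28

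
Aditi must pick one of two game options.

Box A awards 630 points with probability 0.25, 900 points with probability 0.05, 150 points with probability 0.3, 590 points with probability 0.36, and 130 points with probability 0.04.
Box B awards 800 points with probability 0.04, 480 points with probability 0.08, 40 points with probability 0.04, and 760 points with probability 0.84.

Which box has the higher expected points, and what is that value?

Box A = 0.25 × 630 + 0.05 × 900 + 0.3 × 150 + 0.36 × 590 + 0.04 × 130 = 157.5 + 45 + 45 + 212.4 + 5.2 = 465.1
Box B = 0.04 × 800 + 0.08 × 480 + 0.04 × 40 + 0.84 × 760 = 32 + 38.4 + 1.6 + 638.4 = 710.4

Box B (710.4 points)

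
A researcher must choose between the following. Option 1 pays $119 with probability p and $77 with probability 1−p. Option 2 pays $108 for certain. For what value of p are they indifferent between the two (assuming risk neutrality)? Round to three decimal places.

p·119 + (1−p)·77 = 108
42p + 77 = 108
p = (108 − 77) / 42

p = 0.738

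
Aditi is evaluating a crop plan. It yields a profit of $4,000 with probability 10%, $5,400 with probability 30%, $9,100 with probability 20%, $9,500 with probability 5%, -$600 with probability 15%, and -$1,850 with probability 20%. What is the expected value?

EV = 0.1 × 4000 + 0.3 × 5400 + 0.2 × 9100 + 0.05 × 9500 + 0.15 × (-600) + 0.2 × (-1850) = 400 + 1620 + 1820 + 475 − 90 − 370 = 3855

$3,855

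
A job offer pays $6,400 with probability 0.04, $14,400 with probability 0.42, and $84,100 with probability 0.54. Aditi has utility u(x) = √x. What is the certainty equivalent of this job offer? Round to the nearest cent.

E[u] = 0.04·√6400 + 0.42·√14400 + 0.54·√84100 = 0.04·80 + 0.42·120 + 0.54·290 = 210.2
CE = (210.2)² = 44184.04

$44,184.04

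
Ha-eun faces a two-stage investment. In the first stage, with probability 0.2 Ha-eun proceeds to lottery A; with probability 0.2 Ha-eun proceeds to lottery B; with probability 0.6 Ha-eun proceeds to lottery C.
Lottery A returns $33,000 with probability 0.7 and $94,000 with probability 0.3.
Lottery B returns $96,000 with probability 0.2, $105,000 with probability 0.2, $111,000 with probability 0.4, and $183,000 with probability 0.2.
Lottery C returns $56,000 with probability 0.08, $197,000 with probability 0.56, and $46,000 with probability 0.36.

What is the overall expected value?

$113,316

EV(A) = 0.7 × 33000 + 0.3 × 94000 = 23100 + 28200 = 51300
EV(B) = 0.2 × 96000 + 0.2 × 105000 + 0.4 × 111000 + 0.2 × 183000 = 19200 + 21000 + 44400 + 36600 = 121200
EV(C) = 0.08 × 56000 + 0.56 × 197000 + 0.36 × 46000 = 4480 + 110320 + 16560 = 131360
Overall = 0.2 × 51300 + 0.2 × 121200 + 0.6 × 131360 = 10260 + 24240 + 78816 = 113316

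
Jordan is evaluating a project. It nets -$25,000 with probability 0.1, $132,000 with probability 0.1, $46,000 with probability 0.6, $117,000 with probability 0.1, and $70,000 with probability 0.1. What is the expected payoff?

$57,000

EV = 0.1 × (-25000) + 0.1 × 132000 + 0.6 × 46000 + 0.1 × 117000 + 0.1 × 70000 = -2500 + 13200 + 27600 + 11700 + 7000 = 57000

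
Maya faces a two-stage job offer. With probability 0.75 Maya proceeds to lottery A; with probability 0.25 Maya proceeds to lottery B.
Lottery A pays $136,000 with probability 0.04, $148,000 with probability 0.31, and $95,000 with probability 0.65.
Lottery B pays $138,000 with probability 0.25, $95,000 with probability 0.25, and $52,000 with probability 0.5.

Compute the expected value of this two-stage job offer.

$105,865

EV(A) = 0.04 × 136000 + 0.31 × 148000 + 0.65 × 95000 = 5440 + 45880 + 61750 = 113070
EV(B) = 0.25 × 138000 + 0.25 × 95000 + 0.5 × 52000 = 34500 + 23750 + 26000 = 84250
Overall = 0.75 × 113070 + 0.25 × 84250 = 84802.5 + 21062.5 = 105865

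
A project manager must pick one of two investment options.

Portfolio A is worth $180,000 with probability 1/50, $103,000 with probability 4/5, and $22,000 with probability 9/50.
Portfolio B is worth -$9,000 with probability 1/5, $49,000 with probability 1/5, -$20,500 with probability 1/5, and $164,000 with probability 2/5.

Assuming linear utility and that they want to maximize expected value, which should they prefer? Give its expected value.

Portfolio A ($89,960)

Portfolio A = 1/50 × 180000 + 4/5 × 103000 + 9/50 × 22000 = 3600 + 82400 + 3960 = 89960
Portfolio B = 1/5 × (-9000) + 1/5 × 49000 + 1/5 × (-20500) + 2/5 × 164000 = -1800 + 9800 − 4100 + 65600 = 69500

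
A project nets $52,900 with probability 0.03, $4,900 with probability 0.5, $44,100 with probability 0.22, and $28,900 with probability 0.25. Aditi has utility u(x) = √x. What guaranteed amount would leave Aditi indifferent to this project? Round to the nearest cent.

E[u] = 0.03·√52900 + 0.5·√4900 + 0.22·√44100 + 0.25·√28900 = 0.03·230 + 0.5·70 + 0.22·210 + 0.25·170 = 130.6
CE = (130.6)² = 17056.36

$17,056.36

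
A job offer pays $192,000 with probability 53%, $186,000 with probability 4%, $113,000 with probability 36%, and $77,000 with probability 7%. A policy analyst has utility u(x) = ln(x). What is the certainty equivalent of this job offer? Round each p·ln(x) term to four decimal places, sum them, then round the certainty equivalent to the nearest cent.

E[u] = 0.53·ln(192000) + 0.04·ln(186000) + 0.36·ln(113000) + 0.07·ln(77000) = 6.4476 + 0.4853 + 4.1887 + 0.7876 = 11.9092
CE = e^11.9092 ≈ 148627.73

$148,627.73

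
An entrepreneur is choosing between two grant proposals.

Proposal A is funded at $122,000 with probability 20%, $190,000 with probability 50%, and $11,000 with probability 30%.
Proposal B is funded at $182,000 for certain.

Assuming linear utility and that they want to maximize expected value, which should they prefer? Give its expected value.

Proposal A = 0.2 × 122000 + 0.5 × 190000 + 0.3 × 11000 = 24400 + 95000 + 3300 = 122700
Proposal B: 182000 (certain)

Proposal B ($182,000)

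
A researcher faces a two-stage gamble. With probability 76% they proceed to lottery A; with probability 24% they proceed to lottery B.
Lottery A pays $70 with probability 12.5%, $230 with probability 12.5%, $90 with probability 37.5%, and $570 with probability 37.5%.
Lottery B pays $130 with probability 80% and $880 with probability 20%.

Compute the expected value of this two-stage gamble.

$283.80

EV(A) = 0.125 × 70 + 0.125 × 230 + 0.375 × 90 + 0.375 × 570 = 8.75 + 28.75 + 33.75 + 213.75 = 285
EV(B) = 0.8 × 130 + 0.2 × 880 = 104 + 176 = 280
Overall = 0.76 × 285 + 0.24 × 280 = 216.6 + 67.2 = 283.8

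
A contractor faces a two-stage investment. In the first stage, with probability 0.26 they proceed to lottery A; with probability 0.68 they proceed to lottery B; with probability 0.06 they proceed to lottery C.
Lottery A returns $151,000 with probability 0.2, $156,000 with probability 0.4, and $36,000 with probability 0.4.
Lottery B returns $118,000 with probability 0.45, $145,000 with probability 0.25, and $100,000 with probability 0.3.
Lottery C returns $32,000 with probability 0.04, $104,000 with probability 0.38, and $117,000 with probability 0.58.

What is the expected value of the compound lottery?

$115,497.60

EV(A) = 0.2 × 151000 + 0.4 × 156000 + 0.4 × 36000 = 30200 + 62400 + 14400 = 107000
EV(B) = 0.45 × 118000 + 0.25 × 145000 + 0.3 × 100000 = 53100 + 36250 + 30000 = 119350
EV(C) = 0.04 × 32000 + 0.38 × 104000 + 0.58 × 117000 = 1280 + 39520 + 67860 = 108660
Overall = 0.26 × 107000 + 0.68 × 119350 + 0.06 × 108660 = 27820 + 81158 + 6519.6 = 115497.6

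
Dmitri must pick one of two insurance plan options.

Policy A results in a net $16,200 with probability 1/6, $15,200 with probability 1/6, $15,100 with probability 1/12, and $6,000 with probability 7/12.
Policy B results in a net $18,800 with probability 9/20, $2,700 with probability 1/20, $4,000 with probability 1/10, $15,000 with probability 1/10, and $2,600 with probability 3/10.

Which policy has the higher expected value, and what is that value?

Policy A = 1/6 × 16200 + 1/6 × 15200 + 1/12 × 15100 + 7/12 × 6000 = 2700 + 2533.3333 + 1258.3333 + 3500 = 9991.6667
Policy B = 9/20 × 18800 + 1/20 × 2700 + 1/10 × 4000 + 1/10 × 15000 + 3/10 × 2600 = 8460 + 135 + 400 + 1500 + 780 = 11275

Policy B ($11,275)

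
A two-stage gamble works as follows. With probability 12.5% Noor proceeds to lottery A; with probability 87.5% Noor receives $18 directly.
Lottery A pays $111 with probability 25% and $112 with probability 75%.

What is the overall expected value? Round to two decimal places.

EV(A) = 0.25 × 111 + 0.75 × 112 = 27.75 + 84 = 111.75
Branch B: 18 (certain)
Overall = 0.125 × 111.75 + 0.875 × 18 = 13.96875 + 15.75 = 29.71875

$29.72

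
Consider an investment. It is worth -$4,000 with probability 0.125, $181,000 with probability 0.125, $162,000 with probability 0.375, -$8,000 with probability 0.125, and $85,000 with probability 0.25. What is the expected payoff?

EV = 0.125 × (-4000) + 0.125 × 181000 + 0.375 × 162000 + 0.125 × (-8000) + 0.25 × 85000 = -500 + 22625 + 60750 − 1000 + 21250 = 103125

$103,125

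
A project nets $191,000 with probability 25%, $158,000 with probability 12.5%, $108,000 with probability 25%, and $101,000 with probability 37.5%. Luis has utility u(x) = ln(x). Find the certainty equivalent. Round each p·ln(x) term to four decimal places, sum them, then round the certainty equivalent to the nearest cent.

E[u] = 0.25·ln(191000) + 0.125·ln(158000) + 0.25·ln(108000) + 0.375·ln(101000) = 3.0400 + 1.4963 + 2.8975 + 4.3211 = 11.7549
CE = e^11.7549 ≈ 127376.18

$127,376.18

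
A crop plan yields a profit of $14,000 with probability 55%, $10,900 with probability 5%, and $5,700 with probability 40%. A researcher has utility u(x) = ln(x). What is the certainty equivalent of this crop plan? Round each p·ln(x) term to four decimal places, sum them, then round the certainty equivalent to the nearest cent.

$9,650.84

E[u] = 0.55·ln(14000) + 0.05·ln(10900) + 0.4·ln(5700) = 5.2507 + 0.4648 + 3.4593 = 9.1748
CE = e^9.1748 ≈ 9650.84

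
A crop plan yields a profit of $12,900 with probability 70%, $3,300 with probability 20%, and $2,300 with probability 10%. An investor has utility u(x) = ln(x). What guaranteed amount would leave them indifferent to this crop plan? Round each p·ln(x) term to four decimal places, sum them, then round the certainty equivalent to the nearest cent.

$8,265.95

E[u] = 0.7·ln(12900) + 0.2·ln(3300) + 0.1·ln(2300) = 6.6255 + 1.6203 + 0.7741 = 9.0199
CE = e^9.0199 ≈ 8265.95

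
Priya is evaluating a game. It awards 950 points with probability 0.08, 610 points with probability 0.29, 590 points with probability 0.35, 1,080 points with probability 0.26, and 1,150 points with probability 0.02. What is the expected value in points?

EV = 0.08 × 950 + 0.29 × 610 + 0.35 × 590 + 0.26 × 1080 + 0.02 × 1150 = 76 + 176.9 + 206.5 + 280.8 + 23 = 763.2

763.2 points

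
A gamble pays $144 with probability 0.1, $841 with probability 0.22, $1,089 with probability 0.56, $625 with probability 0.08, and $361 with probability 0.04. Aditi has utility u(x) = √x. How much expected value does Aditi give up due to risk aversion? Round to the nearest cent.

E[u] = 0.1·√144 + 0.22·√841 + 0.56·√1089 + 0.08·√625 + 0.04·√361 = 0.1·12 + 0.22·29 + 0.56·33 + 0.08·25 + 0.04·19 = 28.82
CE = (28.82)² = 830.5924
Risk premium = EV − CE = 873.7 − 830.5924 = 43.1076

$43.11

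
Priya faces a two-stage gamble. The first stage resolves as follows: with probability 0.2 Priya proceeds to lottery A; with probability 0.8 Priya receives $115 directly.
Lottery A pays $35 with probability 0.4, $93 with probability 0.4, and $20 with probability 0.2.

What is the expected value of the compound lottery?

$103.04

EV(A) = 0.4 × 35 + 0.4 × 93 + 0.2 × 20 = 14 + 37.2 + 4 = 55.2
Branch B: 115 (certain)
Overall = 0.2 × 55.2 + 0.8 × 115 = 11.04 + 92 = 103.04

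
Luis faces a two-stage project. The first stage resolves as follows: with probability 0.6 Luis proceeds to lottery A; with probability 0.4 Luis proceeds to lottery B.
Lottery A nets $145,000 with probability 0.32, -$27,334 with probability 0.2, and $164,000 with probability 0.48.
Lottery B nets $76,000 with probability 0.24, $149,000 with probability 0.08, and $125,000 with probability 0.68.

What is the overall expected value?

$117,855.92

EV(A) = 0.32 × 145000 + 0.2 × (-27334) + 0.48 × 164000 = 46400 − 5466.8 + 78720 = 119653.2
EV(B) = 0.24 × 76000 + 0.08 × 149000 + 0.68 × 125000 = 18240 + 11920 + 85000 = 115160
Overall = 0.6 × 119653.2 + 0.4 × 115160 = 71791.92 + 46064 = 117855.92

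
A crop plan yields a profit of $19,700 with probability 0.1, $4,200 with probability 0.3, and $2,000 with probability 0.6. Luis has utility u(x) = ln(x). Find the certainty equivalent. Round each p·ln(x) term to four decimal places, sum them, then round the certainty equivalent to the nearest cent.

$3,140.70

E[u] = 0.1·ln(19700) + 0.3·ln(4200) + 0.6·ln(2000) = 0.9888 + 2.5029 + 4.5605 = 8.0522
CE = e^8.0522 ≈ 3140.70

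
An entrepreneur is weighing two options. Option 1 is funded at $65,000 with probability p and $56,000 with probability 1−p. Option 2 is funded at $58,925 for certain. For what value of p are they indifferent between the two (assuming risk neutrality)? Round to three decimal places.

p = 0.325

p·65000 + (1−p)·56000 = 58925
9000p + 56000 = 58925
p = (58925 − 56000) / 9000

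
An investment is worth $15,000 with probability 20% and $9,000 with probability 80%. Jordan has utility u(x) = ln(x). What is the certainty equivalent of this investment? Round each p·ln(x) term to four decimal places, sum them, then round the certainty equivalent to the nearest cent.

E[u] = 0.2·ln(15000) + 0.8·ln(9000) = 1.9232 + 7.2840 = 9.2072
CE = e^9.2072 ≈ 9968.65

$9,968.65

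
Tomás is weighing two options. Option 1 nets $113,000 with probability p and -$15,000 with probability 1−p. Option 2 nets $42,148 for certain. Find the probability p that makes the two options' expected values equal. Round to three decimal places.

p = 0.446

p·113000 + (1−p)·(-15000) = 42148
128000p − 15000 = 42148
p = (42148 + 15000) / 128000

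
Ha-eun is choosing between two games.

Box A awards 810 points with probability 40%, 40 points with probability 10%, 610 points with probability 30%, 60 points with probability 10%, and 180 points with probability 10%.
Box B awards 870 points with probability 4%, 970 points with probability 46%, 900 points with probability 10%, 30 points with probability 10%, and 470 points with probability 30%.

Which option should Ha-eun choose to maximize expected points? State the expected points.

Box B (715 points)

Box A = 0.4 × 810 + 0.1 × 40 + 0.3 × 610 + 0.1 × 60 + 0.1 × 180 = 324 + 4 + 183 + 6 + 18 = 535
Box B = 0.04 × 870 + 0.46 × 970 + 0.1 × 900 + 0.1 × 30 + 0.3 × 470 = 34.8 + 446.2 + 90 + 3 + 141 = 715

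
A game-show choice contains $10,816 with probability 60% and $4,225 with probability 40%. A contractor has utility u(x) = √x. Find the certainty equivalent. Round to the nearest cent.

E[u] = 0.6·√10816 + 0.4·√4225 = 0.6·104 + 0.4·65 = 88.4
CE = (88.4)² = 7814.56

$7,814.56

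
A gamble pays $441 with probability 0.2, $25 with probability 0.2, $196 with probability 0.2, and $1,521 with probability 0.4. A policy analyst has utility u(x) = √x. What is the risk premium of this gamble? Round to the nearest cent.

E[u] = 0.2·√441 + 0.2·√25 + 0.2·√196 + 0.4·√1521 = 0.2·21 + 0.2·5 + 0.2·14 + 0.4·39 = 23.6
CE = (23.6)² = 556.96
Risk premium = EV − CE = 740.8 − 556.96 = 183.84

$183.84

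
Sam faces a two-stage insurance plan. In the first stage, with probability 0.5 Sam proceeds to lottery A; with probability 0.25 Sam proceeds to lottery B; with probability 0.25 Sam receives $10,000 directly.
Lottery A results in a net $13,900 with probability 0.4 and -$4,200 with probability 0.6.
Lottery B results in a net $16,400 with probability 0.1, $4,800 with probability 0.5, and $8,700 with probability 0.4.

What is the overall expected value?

$5,900

EV(A) = 0.4 × 13900 + 0.6 × (-4200) = 5560 − 2520 = 3040
EV(B) = 0.1 × 16400 + 0.5 × 4800 + 0.4 × 8700 = 1640 + 2400 + 3480 = 7520
Branch C: 10000 (certain)
Overall = 0.5 × 3040 + 0.25 × 7520 + 0.25 × 10000 = 1520 + 1880 + 2500 = 5900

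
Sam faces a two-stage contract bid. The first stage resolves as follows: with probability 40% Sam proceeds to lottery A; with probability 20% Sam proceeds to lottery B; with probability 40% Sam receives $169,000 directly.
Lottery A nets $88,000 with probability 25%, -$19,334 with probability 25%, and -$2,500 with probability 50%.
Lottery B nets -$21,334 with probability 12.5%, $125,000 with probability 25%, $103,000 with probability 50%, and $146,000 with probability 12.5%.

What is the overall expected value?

EV(A) = 0.25 × 88000 + 0.25 × (-19334) + 0.5 × (-2500) = 22000 − 4833.5 − 1250 = 15916.5
EV(B) = 0.125 × (-21334) + 0.25 × 125000 + 0.5 × 103000 + 0.125 × 146000 = -2666.75 + 31250 + 51500 + 18250 = 98333.25
Branch C: 169000 (certain)
Overall = 0.4 × 15916.5 + 0.2 × 98333.25 + 0.4 × 169000 = 6366.6 + 19666.65 + 67600 = 93633.25

$93,633.25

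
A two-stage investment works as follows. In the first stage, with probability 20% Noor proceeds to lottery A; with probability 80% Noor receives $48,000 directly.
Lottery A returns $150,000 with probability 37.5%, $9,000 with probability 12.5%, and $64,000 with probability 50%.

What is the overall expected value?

EV(A) = 0.375 × 150000 + 0.125 × 9000 + 0.5 × 64000 = 56250 + 1125 + 32000 = 89375
Branch B: 48000 (certain)
Overall = 0.2 × 89375 + 0.8 × 48000 = 17875 + 38400 = 56275

$56,275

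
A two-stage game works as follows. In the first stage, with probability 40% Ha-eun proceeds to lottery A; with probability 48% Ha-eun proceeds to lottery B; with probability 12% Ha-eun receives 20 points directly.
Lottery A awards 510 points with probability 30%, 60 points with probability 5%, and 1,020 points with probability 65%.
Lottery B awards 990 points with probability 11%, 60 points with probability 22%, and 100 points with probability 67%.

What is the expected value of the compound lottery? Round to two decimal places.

420.77 points

EV(A) = 0.3 × 510 + 0.05 × 60 + 0.65 × 1020 = 153 + 3 + 663 = 819
EV(B) = 0.11 × 990 + 0.22 × 60 + 0.67 × 100 = 108.9 + 13.2 + 67 = 189.1
Branch C: 20 (certain)
Overall = 0.4 × 819 + 0.48 × 189.1 + 0.12 × 20 = 327.6 + 90.768 + 2.4 = 420.768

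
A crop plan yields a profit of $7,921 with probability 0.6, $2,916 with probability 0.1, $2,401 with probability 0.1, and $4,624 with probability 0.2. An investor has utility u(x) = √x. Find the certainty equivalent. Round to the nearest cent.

$5,975.29

E[u] = 0.6·√7921 + 0.1·√2916 + 0.1·√2401 + 0.2·√4624 = 0.6·89 + 0.1·54 + 0.1·49 + 0.2·68 = 77.3
CE = (77.3)² = 5975.29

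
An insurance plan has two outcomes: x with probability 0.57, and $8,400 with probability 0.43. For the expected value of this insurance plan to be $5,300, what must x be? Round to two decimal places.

0.57·x + 0.43·8400 = 5300
0.57·x = 5300 − 3612 = 1688
x = 1688 / 0.57 = 2961.4035

x = $2,961.40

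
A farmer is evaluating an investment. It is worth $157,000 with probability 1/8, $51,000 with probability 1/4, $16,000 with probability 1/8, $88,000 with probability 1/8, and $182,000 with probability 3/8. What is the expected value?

$113,625

EV = 1/8 × 157000 + 1/4 × 51000 + 1/8 × 16000 + 1/8 × 88000 + 3/8 × 182000 = 19625 + 12750 + 2000 + 11000 + 68250 = 113625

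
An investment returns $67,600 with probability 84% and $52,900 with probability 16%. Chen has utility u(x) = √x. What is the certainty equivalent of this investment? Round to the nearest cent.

E[u] = 0.84·√67600 + 0.16·√52900 = 0.84·260 + 0.16·230 = 255.2
CE = (255.2)² = 65127.04

$65,127.04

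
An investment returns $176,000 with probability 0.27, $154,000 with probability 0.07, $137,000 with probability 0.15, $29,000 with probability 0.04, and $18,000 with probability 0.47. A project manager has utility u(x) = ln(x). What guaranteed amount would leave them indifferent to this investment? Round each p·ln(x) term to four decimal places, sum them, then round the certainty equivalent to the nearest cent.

$53,503.37

E[u] = 0.27·ln(176000) + 0.07·ln(154000) + 0.15·ln(137000) + 0.04·ln(29000) + 0.47·ln(18000) = 3.2611 + 0.8361 + 1.7742 + 0.4110 + 4.6051 = 10.8875
CE = e^10.8875 ≈ 53503.37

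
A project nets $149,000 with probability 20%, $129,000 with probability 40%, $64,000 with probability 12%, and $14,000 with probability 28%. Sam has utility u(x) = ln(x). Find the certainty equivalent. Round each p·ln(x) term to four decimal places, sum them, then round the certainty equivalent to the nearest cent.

$65,538.96

E[u] = 0.2·ln(149000) + 0.4·ln(129000) + 0.12·ln(64000) + 0.28·ln(14000) = 2.3823 + 4.7070 + 1.3280 + 2.6731 = 11.0904
CE = e^11.0904 ≈ 65538.96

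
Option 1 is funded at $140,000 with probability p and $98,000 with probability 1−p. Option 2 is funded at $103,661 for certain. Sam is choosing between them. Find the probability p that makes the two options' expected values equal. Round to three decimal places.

p = 0.135

p·140000 + (1−p)·98000 = 103661
42000p + 98000 = 103661
p = (103661 − 98000) / 42000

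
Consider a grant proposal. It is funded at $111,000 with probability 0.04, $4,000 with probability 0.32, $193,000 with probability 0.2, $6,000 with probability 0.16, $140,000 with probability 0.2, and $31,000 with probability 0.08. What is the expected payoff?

EV = 0.04 × 111000 + 0.32 × 4000 + 0.2 × 193000 + 0.16 × 6000 + 0.2 × 140000 + 0.08 × 31000 = 4440 + 1280 + 38600 + 960 + 28000 + 2480 = 75760

$75,760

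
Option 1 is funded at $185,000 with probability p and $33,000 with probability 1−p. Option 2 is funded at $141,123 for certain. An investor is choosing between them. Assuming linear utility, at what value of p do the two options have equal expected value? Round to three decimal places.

p = 0.711

p·185000 + (1−p)·33000 = 141123
152000p + 33000 = 141123
p = (141123 − 33000) / 152000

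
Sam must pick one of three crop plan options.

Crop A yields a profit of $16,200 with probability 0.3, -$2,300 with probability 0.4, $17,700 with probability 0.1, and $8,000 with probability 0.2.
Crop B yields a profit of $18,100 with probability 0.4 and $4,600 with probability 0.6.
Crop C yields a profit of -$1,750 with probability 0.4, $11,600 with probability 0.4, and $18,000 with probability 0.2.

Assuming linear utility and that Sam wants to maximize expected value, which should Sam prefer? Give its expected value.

Crop B ($10,000)

Crop A = 0.3 × 16200 + 0.4 × (-2300) + 0.1 × 17700 + 0.2 × 8000 = 4860 − 920 + 1770 + 1600 = 7310
Crop B = 0.4 × 18100 + 0.6 × 4600 = 7240 + 2760 = 10000
Crop C = 0.4 × (-1750) + 0.4 × 11600 + 0.2 × 18000 = -700 + 4640 + 3600 = 7540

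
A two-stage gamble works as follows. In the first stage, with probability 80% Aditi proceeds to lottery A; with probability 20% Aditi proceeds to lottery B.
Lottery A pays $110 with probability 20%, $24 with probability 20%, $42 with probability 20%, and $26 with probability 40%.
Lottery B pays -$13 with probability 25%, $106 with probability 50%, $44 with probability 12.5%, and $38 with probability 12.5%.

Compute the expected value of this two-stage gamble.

EV(A) = 0.2 × 110 + 0.2 × 24 + 0.2 × 42 + 0.4 × 26 = 22 + 4.8 + 8.4 + 10.4 = 45.6
EV(B) = 0.25 × (-13) + 0.5 × 106 + 0.125 × 44 + 0.125 × 38 = -3.25 + 53 + 5.5 + 4.75 = 60
Overall = 0.8 × 45.6 + 0.2 × 60 = 36.48 + 12 = 48.48

$48.48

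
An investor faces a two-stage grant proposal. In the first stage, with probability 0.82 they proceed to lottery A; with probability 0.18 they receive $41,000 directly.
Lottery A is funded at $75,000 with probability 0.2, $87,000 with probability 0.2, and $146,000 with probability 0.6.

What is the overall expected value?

EV(A) = 0.2 × 75000 + 0.2 × 87000 + 0.6 × 146000 = 15000 + 17400 + 87600 = 120000
Branch B: 41000 (certain)
Overall = 0.82 × 120000 + 0.18 × 41000 = 98400 + 7380 = 105780

$105,780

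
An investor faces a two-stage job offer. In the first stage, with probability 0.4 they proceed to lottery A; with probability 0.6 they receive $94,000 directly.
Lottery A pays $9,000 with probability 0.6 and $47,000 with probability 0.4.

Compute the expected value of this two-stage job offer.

$66,080

EV(A) = 0.6 × 9000 + 0.4 × 47000 = 5400 + 18800 = 24200
Branch B: 94000 (certain)
Overall = 0.4 × 24200 + 0.6 × 94000 = 9680 + 56400 = 66080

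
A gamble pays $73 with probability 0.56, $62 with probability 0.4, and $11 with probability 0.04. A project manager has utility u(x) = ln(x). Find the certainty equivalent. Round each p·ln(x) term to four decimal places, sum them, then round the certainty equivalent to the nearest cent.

$63.40

E[u] = 0.56·ln(73) + 0.4·ln(62) + 0.04·ln(11) = 2.4027 + 1.6509 + 0.0959 = 4.1495
CE = e^4.1495 ≈ 63.40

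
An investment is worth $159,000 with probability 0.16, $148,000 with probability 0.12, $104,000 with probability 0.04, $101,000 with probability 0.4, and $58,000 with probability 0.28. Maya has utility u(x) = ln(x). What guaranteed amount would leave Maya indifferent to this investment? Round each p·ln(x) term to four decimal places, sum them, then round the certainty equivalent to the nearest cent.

$97,470.01

E[u] = 0.16·ln(159000) + 0.12·ln(148000) + 0.04·ln(104000) + 0.4·ln(101000) + 0.28·ln(58000) = 1.9163 + 1.4286 + 0.4621 + 4.6092 + 3.0711 = 11.4873
CE = e^11.4873 ≈ 97470.01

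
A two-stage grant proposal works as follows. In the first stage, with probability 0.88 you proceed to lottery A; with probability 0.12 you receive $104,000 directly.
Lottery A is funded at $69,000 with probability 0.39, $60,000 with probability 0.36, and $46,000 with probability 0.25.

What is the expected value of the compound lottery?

EV(A) = 0.39 × 69000 + 0.36 × 60000 + 0.25 × 46000 = 26910 + 21600 + 11500 = 60010
Branch B: 104000 (certain)
Overall = 0.88 × 60010 + 0.12 × 104000 = 52808.8 + 12480 = 65288.8

$65,288.80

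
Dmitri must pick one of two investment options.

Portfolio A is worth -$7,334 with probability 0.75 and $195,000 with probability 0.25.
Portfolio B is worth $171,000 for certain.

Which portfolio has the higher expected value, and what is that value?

Portfolio B ($171,000)

Portfolio A = 0.75 × (-7334) + 0.25 × 195000 = -5500.5 + 48750 = 43249.5
Portfolio B: 171000 (certain)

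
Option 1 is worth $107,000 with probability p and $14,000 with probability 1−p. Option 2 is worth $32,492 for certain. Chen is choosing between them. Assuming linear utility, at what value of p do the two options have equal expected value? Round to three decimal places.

p = 0.199

p·107000 + (1−p)·14000 = 32492
93000p + 14000 = 32492
p = (32492 − 14000) / 93000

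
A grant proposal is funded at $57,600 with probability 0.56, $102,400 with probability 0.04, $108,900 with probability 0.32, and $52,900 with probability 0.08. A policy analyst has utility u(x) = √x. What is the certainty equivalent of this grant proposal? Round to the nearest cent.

E[u] = 0.56·√57600 + 0.04·√102400 + 0.32·√108900 + 0.08·√52900 = 0.56·240 + 0.04·320 + 0.32·330 + 0.08·230 = 271.2
CE = (271.2)² = 73549.44

$73,549.44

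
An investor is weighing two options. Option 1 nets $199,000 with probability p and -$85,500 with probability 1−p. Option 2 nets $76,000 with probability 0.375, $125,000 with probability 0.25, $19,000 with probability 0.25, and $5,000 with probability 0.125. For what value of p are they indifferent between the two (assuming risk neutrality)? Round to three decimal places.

p = 0.529

EV(Option 2) = 0.375 × 76000 + 0.25 × 125000 + 0.25 × 19000 + 0.125 × 5000 = 28500 + 31250 + 4750 + 625 = 65125
p·199000 + (1−p)·(-85500) = 65125
284500p − 85500 = 65125
p = (65125 + 85500) / 284500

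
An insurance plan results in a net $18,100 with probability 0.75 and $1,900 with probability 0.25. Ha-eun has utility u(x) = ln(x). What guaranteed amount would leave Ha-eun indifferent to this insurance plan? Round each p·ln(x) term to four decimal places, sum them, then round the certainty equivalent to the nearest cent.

E[u] = 0.75·ln(18100) + 0.25·ln(1900) = 7.3528 + 1.8874 = 9.2402
CE = e^9.2402 ≈ 10303.10

$10,303.10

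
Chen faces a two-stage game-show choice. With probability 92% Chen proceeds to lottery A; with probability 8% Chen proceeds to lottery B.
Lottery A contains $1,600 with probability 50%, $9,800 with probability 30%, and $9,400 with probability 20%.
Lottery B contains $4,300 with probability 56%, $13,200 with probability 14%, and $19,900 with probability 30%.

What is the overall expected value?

$5,988.48

EV(A) = 0.5 × 1600 + 0.3 × 9800 + 0.2 × 9400 = 800 + 2940 + 1880 = 5620
EV(B) = 0.56 × 4300 + 0.14 × 13200 + 0.3 × 19900 = 2408 + 1848 + 5970 = 10226
Overall = 0.92 × 5620 + 0.08 × 10226 = 5170.4 + 818.08 = 5988.48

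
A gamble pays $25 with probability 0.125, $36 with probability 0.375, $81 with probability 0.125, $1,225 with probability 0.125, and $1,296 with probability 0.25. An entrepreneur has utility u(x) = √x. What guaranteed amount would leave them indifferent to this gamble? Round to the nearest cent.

$301.89

E[u] = 0.125·√25 + 0.375·√36 + 0.125·√81 + 0.125·√1225 + 0.25·√1296 = 0.125·5 + 0.375·6 + 0.125·9 + 0.125·35 + 0.25·36 = 17.375
CE = (17.375)² = 301.890625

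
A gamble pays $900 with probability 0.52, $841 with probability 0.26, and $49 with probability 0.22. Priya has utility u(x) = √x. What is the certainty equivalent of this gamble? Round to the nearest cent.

E[u] = 0.52·√900 + 0.26·√841 + 0.22·√49 = 0.52·30 + 0.26·29 + 0.22·7 = 24.68
CE = (24.68)² = 609.1024

$609.10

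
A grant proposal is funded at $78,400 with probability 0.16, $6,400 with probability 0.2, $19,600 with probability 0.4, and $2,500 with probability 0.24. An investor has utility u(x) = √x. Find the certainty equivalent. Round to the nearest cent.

E[u] = 0.16·√78400 + 0.2·√6400 + 0.4·√19600 + 0.24·√2500 = 0.16·280 + 0.2·80 + 0.4·140 + 0.24·50 = 128.8
CE = (128.8)² = 16589.44

$16,589.44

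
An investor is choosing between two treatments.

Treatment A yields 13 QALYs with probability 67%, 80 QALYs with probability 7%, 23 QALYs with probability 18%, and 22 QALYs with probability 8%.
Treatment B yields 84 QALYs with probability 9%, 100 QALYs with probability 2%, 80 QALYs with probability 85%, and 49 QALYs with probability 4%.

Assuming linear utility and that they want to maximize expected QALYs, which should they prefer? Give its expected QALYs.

Treatment B (79.52 QALYs)

Treatment A = 0.67 × 13 + 0.07 × 80 + 0.18 × 23 + 0.08 × 22 = 8.71 + 5.6 + 4.14 + 1.76 = 20.21
Treatment B = 0.09 × 84 + 0.02 × 100 + 0.85 × 80 + 0.04 × 49 = 7.56 + 2 + 68 + 1.96 = 79.52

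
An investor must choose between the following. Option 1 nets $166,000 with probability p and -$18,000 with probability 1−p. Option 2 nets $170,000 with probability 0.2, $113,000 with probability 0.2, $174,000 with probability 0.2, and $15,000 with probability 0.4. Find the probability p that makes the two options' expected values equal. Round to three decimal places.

EV(Option 2) = 0.2 × 170000 + 0.2 × 113000 + 0.2 × 174000 + 0.4 × 15000 = 34000 + 22600 + 34800 + 6000 = 97400
p·166000 + (1−p)·(-18000) = 97400
184000p − 18000 = 97400
p = (97400 + 18000) / 184000

p = 0.627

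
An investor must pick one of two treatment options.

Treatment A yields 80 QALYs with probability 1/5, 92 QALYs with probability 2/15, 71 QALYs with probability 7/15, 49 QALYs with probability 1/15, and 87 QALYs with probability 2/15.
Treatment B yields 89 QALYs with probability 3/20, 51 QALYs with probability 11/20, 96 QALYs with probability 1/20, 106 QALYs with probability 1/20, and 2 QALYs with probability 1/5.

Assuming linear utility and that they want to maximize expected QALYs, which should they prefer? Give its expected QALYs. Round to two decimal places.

Treatment A (76.27 QALYs)

Treatment A = 1/5 × 80 + 2/15 × 92 + 7/15 × 71 + 1/15 × 49 + 2/15 × 87 = 16 + 12.2667 + 33.1333 + 3.2667 + 11.6 = 76.2667
Treatment B = 3/20 × 89 + 11/20 × 51 + 1/20 × 96 + 1/20 × 106 + 1/5 × 2 = 13.35 + 28.05 + 4.8 + 5.3 + 0.4 = 51.9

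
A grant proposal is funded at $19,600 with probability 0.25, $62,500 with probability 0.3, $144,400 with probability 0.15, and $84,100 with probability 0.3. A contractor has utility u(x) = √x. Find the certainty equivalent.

E[u] = 0.25·√19600 + 0.3·√62500 + 0.15·√144400 + 0.3·√84100 = 0.25·140 + 0.3·250 + 0.15·380 + 0.3·290 = 254
CE = (254)² = 64516

$64,516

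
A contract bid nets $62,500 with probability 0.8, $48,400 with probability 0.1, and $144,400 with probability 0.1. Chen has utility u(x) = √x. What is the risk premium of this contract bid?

$1,680

E[u] = 0.8·√62500 + 0.1·√48400 + 0.1·√144400 = 0.8·250 + 0.1·220 + 0.1·380 = 260
CE = (260)² = 67600
Risk premium = EV − CE = 69280 − 67600 = 1680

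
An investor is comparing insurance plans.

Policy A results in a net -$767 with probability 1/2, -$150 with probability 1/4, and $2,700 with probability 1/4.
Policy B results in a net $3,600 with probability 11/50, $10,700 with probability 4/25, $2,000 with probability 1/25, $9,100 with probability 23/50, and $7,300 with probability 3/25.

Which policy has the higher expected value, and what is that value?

Policy B ($7,646)

Policy A = 1/2 × (-767) + 1/4 × (-150) + 1/4 × 2700 = -383.5 − 37.5 + 675 = 254
Policy B = 11/50 × 3600 + 4/25 × 10700 + 1/25 × 2000 + 23/50 × 9100 + 3/25 × 7300 = 792 + 1712 + 80 + 4186 + 876 = 7646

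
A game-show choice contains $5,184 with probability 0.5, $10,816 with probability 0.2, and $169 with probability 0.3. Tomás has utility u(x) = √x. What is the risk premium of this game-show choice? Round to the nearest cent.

$1,121.41

E[u] = 0.5·√5184 + 0.2·√10816 + 0.3·√169 = 0.5·72 + 0.2·104 + 0.3·13 = 60.7
CE = (60.7)² = 3684.49
Risk premium = EV − CE = 4805.9 − 3684.49 = 1121.41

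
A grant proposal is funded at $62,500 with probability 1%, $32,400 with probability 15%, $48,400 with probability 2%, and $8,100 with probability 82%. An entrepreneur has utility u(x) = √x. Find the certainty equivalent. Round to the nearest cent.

$11,599.29

E[u] = 0.01·√62500 + 0.15·√32400 + 0.02·√48400 + 0.82·√8100 = 0.01·250 + 0.15·180 + 0.02·220 + 0.82·90 = 107.7
CE = (107.7)² = 11599.29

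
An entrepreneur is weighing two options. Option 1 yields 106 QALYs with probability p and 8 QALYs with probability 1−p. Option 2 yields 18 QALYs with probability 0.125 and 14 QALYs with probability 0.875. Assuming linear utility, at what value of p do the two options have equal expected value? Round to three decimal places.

EV(Option 2) = 0.125 × 18 + 0.875 × 14 = 2.25 + 12.25 = 14.5
p·106 + (1−p)·8 = 14.5
98p + 8 = 14.5
p = (14.5 − 8) / 98

p = 0.066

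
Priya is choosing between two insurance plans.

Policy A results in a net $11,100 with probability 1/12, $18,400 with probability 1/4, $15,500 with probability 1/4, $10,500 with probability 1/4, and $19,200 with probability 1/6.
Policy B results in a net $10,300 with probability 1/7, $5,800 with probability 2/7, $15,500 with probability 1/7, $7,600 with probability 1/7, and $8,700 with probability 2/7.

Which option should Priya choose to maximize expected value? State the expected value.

Policy A ($15,225)

Policy A = 1/12 × 11100 + 1/4 × 18400 + 1/4 × 15500 + 1/4 × 10500 + 1/6 × 19200 = 925 + 4600 + 3875 + 2625 + 3200 = 15225
Policy B = 1/7 × 10300 + 2/7 × 5800 + 1/7 × 15500 + 1/7 × 7600 + 2/7 × 8700 = 1471.4286 + 1657.1429 + 2214.2857 + 1085.7143 + 2485.7143 = 8914.2857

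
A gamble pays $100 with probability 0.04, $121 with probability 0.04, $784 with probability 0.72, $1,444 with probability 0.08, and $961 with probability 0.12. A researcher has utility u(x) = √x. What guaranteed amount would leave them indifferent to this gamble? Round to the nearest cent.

E[u] = 0.04·√100 + 0.04·√121 + 0.72·√784 + 0.08·√1444 + 0.12·√961 = 0.04·10 + 0.04·11 + 0.72·28 + 0.08·38 + 0.12·31 = 27.76
CE = (27.76)² = 770.6176

$770.62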